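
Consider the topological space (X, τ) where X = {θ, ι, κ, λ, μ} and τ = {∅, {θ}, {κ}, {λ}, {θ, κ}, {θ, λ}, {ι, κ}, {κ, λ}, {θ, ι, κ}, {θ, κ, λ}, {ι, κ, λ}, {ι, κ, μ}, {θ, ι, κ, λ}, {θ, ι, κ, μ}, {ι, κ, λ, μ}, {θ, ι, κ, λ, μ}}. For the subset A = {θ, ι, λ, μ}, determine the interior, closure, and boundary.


int(A) = {θ, λ}, cl(A) = {θ, ι, λ, μ}, ∂A = {ι, μ}.

Closed sets in (X, τ) are complements of opens:
  closed(X, τ) = {∅, {θ}, {λ}, {μ}, {θ, λ}, {θ, μ}, {ι, μ}, {λ, μ}, {θ, ι, μ}, {θ, λ, μ}, {ι, κ, μ}, {ι, λ, μ}, {θ, ι, κ, μ}, {θ, ι, λ, μ}, {ι, κ, λ, μ}, {θ, ι, κ, λ, μ}}.
int(A) = ⋃ {U ∈ τ : U ⊆ A}. Opens contained in A: ∅, {θ}, {λ}, {θ, λ}.
Taking the union of these: int(A) = {θ, λ}.
cl(A) = ⋂ {C closed : A ⊆ C}. Closed sets containing A: {θ, ι, λ, μ}, {θ, ι, κ, λ, μ}.
Intersecting these: cl(A) = {θ, ι, λ, μ}.
∂A = cl(A) ∖ int(A) = {θ, ι, λ, μ} ∖ {θ, λ} = {ι, μ}.


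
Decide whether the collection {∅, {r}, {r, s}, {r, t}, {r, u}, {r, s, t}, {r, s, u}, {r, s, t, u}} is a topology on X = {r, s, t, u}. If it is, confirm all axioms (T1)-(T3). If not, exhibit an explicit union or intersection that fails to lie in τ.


τ is NOT a topology on X.

Axiom (T1): ∅ ∈ τ? Yes; X ∈ τ? Yes.
Axiom (T2/T3): check pairwise unions and intersections of members of τ.
Counterexample for (T2): {r, t} ∪ {r, u} = {r, t, u} ∉ τ. Therefore τ is NOT a topology.


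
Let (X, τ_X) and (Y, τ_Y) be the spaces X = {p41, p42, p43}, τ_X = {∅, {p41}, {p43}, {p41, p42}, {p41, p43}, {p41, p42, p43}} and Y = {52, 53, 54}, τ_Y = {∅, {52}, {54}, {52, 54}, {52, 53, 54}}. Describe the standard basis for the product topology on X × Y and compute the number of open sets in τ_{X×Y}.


Basis B = {∅ × ∅, {p41} × {52}, {p41} × {54}, {p43} × {52}, {p43} × {54}, {p41} × {52, 54}, {p41, p42} × {52}, {p41, p43} × {52}, {p41, p42} × {54}, {p41, p43} × {54}, {p43} × {52, 54}, {p41} × {52, 53, 54}, {p41, p42, p43} × {52}, {p41, p42, p43} × {54}, {p43} × {52, 53, 54}, {p41, p42} × {52, 54}, {p41, p43} × {52, 54}, {p41, p42} × {52, 53, 54}, {p41, p43} × {52, 53, 54}, {p41, p42, p43} × {52, 54}, {p41, p42, p43} × {52, 53, 54}}; |τ_{X×Y}| = 70.

Enumerate products U × V with U ∈ τ_X, V ∈ τ_Y (deduplicated):
  ∅ × ∅ = {} (∅)
  {p41} × {52} = {(p41,52)}
  {p41} × {54} = {(p41,54)}
  {p43} × {52} = {(p43,52)}
  {p43} × {54} = {(p43,54)}
  {p41} × {52, 54} = {(p41,52), (p41,54)}
  {p41, p42} × {52} = {(p41,52), (p42,52)}
  {p41, p43} × {52} = {(p41,52), (p43,52)}
  {p41, p42} × {54} = {(p41,54), (p42,54)}
  {p41, p43} × {54} = {(p41,54), (p43,54)}
  {p43} × {52, 54} = {(p43,52), (p43,54)}
  {p41} × {52, 53, 54} = {(p41,52), (p41,53), (p41,54)}
  {p41, p42, p43} × {52} = {(p41,52), (p42,52), (p43,52)}
  {p41, p42, p43} × {54} = {(p41,54), (p42,54), (p43,54)}
  {p43} × {52, 53, 54} = {(p43,52), (p43,53), (p43,54)}
  {p41, p42} × {52, 54} = {(p41,52), (p41,54), (p42,52), (p42,54)}
  {p41, p43} × {52, 54} = {(p41,52), (p41,54), (p43,52), (p43,54)}
  {p41, p42} × {52, 53, 54} = {(p41,52), (p41,53), (p41,54), (p42,52), (p42,53), (p42,54)}
  {p41, p43} × {52, 53, 54} = {(p41,52), (p41,53), (p41,54), (p43,52), (p43,53), (p43,54)}
  {p41, p42, p43} × {52, 54} = {(p41,52), (p41,54), (p42,52), (p42,54), (p43,52), (p43,54)}
  {p41, p42, p43} × {52, 53, 54} = {(p41,52), (p41,53), (p41,54), (p42,52), (p42,53), (p42,54), (p43,52), (p43,53), (p43,54)}
These 21 distinct sets form the basis B.
Close under arbitrary unions to get τ_{X×Y}; counting gives |τ_{X×Y}| = 70.


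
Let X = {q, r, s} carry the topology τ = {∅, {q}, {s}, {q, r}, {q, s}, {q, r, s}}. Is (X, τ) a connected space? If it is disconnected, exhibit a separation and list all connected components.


(X, τ) is disconnected; components = [{s}, {q, r}].

Find clopen sets (U ∈ τ with X ∖ U ∈ τ):
  U = ∅, X ∖ U = {q, r, s} — both open, so U is clopen.
  U = {s}, X ∖ U = {q, r} — both open, so U is clopen.
  U = {q, r}, X ∖ U = {s} — both open, so U is clopen.
  U = {q, r, s}, X ∖ U = ∅ — both open, so U is clopen.
Nontrivial clopen(s) exist: e.g. {s}. So (X, τ) is disconnected.
Compute connected components by grouping points that agree on all clopens:
  component: {s}
  component: {q, r}


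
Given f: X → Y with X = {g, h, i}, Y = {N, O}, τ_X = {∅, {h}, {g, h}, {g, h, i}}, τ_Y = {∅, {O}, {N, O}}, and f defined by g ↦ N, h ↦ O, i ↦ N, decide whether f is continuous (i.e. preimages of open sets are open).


f IS continuous.

Compute f^{-1}(U) for each U ∈ τ_Y:
  U = ∅: f^{-1}(U) = ∅ ∈ τ_X ✓.
  U = {O}: f^{-1}(U) = {h} ∈ τ_X ✓.
  U = {N, O}: f^{-1}(U) = {g, h, i} ∈ τ_X ✓.
Every preimage lies in τ_X, so f IS continuous.


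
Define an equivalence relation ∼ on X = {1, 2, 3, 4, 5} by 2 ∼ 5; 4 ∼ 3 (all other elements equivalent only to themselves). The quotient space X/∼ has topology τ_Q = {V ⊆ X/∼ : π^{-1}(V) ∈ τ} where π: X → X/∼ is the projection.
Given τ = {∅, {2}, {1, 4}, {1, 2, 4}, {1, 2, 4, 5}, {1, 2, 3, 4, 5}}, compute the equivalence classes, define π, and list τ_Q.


X/∼ = {[1], [2=5], [3=4]}; |τ_Q| = 2.

Equivalence classes: [1], [2=5], [3=4].
Quotient map π: X → X/∼ sends 1 ↦ [1], 2 ↦ [2=5], 3 ↦ [3=4], 4 ↦ [3=4], 5 ↦ [2=5].
For each subset V ⊆ X/∼, compute π^{-1}(V) ⊆ X and check whether π^{-1}(V) ∈ τ. V is open in τ_Q iff π^{-1}(V) ∈ τ.
  V = {}: π^{-1}(V) = ∅ ∈ τ ✓.
  V = {[1]}: π^{-1}(V) = {1} ∉ τ ✗.
  V = {[2=5]}: π^{-1}(V) = {2, 5} ∉ τ ✗.
  V = {[1], [2=5]}: π^{-1}(V) = {1, 2, 5} ∉ τ ✗.
  V = {[3=4]}: π^{-1}(V) = {3, 4} ∉ τ ✗.
  V = {[1], [3=4]}: π^{-1}(V) = {1, 3, 4} ∉ τ ✗.
  V = {[2=5], [3=4]}: π^{-1}(V) = {2, 3, 4, 5} ∉ τ ✗.
  V = {[1], [2=5], [3=4]}: π^{-1}(V) = {1, 2, 3, 4, 5} ∈ τ ✓.
Open sets in the quotient: τ_Q = {{}, {[1], [2=5], [3=4]}} (2 elements).


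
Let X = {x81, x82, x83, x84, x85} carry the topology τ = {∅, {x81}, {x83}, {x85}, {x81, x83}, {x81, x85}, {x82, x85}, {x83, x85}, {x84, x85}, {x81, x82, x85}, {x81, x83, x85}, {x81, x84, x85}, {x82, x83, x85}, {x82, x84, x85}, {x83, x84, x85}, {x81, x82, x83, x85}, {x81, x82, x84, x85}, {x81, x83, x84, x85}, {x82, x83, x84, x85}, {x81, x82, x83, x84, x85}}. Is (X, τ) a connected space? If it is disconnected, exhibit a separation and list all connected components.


(X, τ) is disconnected; components = [{x81}, {x83}, {x82, x84, x85}].

Find clopen sets (U ∈ τ with X ∖ U ∈ τ):
  U = ∅, X ∖ U = {x81, x82, x83, x84, x85} — both open, so U is clopen.
  U = {x81}, X ∖ U = {x82, x83, x84, x85} — both open, so U is clopen.
  U = {x83}, X ∖ U = {x81, x82, x84, x85} — both open, so U is clopen.
  U = {x81, x83}, X ∖ U = {x82, x84, x85} — both open, so U is clopen.
  U = {x82, x84, x85}, X ∖ U = {x81, x83} — both open, so U is clopen.
  U = {x81, x82, x84, x85}, X ∖ U = {x83} — both open, so U is clopen.
  U = {x82, x83, x84, x85}, X ∖ U = {x81} — both open, so U is clopen.
  U = {x81, x82, x83, x84, x85}, X ∖ U = ∅ — both open, so U is clopen.
Nontrivial clopen(s) exist: e.g. {x82, x84, x85}. So (X, τ) is disconnected.
Compute connected components by grouping points that agree on all clopens:
  component: {x81}
  component: {x83}
  component: {x82, x84, x85}


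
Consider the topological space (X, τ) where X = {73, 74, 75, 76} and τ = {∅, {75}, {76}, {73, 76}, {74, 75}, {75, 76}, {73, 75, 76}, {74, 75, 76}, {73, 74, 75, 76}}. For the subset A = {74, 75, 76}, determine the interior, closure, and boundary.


int(A) = {74, 75, 76}, cl(A) = {73, 74, 75, 76}, ∂A = {73}.

Closed sets in (X, τ) are complements of opens:
  closed(X, τ) = {∅, {73}, {74}, {73, 74}, {73, 76}, {74, 75}, {73, 74, 75}, {73, 74, 76}, {73, 74, 75, 76}}.
int(A) = ⋃ {U ∈ τ : U ⊆ A}. Opens contained in A: ∅, {75}, {76}, {74, 75}, {75, 76}, {74, 75, 76}.
Taking the union of these: int(A) = {74, 75, 76}.
cl(A) = ⋂ {C closed : A ⊆ C}. Closed sets containing A: {73, 74, 75, 76}.
Intersecting these: cl(A) = {73, 74, 75, 76}.
∂A = cl(A) ∖ int(A) = {73, 74, 75, 76} ∖ {74, 75, 76} = {73}.


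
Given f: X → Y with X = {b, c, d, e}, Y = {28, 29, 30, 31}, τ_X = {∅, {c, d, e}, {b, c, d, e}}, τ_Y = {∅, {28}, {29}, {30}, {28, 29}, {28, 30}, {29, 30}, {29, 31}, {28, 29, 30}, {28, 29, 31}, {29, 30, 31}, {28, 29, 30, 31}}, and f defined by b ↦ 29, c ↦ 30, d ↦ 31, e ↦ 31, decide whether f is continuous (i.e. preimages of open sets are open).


f is NOT continuous.

Compute f^{-1}(U) for each U ∈ τ_Y:
  U = ∅: f^{-1}(U) = ∅ ∈ τ_X ✓.
  U = {28}: f^{-1}(U) = ∅ ∈ τ_X ✓.
  U = {29}: f^{-1}(U) = {b} ∉ τ_X ✗.
  U = {30}: f^{-1}(U) = {c} ∉ τ_X ✗.
  U = {28, 29}: f^{-1}(U) = {b} ∉ τ_X ✗.
  U = {28, 30}: f^{-1}(U) = {c} ∉ τ_X ✗.
  U = {29, 30}: f^{-1}(U) = {b, c} ∉ τ_X ✗.
  U = {29, 31}: f^{-1}(U) = {b, d, e} ∉ τ_X ✗.
  U = {28, 29, 30}: f^{-1}(U) = {b, c} ∉ τ_X ✗.
  U = {28, 29, 31}: f^{-1}(U) = {b, d, e} ∉ τ_X ✗.
  U = {29, 30, 31}: f^{-1}(U) = {b, c, d, e} ∈ τ_X ✓.
  U = {28, 29, 30, 31}: f^{-1}(U) = {b, c, d, e} ∈ τ_X ✓.
Found U = {29} with f^{-1}(U) = {b} not in τ_X. Therefore f is NOT continuous.


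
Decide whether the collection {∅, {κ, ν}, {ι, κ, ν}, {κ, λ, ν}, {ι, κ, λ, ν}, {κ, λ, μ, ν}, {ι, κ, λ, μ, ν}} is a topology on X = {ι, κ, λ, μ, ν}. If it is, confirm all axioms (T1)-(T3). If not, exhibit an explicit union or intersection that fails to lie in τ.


τ IS a topology on X.

Axiom (T1): ∅ ∈ τ? Yes; X ∈ τ? Yes.
Axiom (T2/T3): check pairwise unions and intersections of members of τ.
All pairwise intersections and unions checked — each lies in τ. Therefore τ satisfies (T1), (T2), (T3): it IS a topology on X.


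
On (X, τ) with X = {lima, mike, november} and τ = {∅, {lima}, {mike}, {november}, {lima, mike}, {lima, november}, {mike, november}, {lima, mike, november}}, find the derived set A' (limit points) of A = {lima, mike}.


A' = ∅

For each x ∈ X, list the open sets U ∈ τ with x ∈ U, then check whether U ∩ (A ∖ {x}) ≠ ∅ for every such U.
  x = lima: open {lima} ∋ x has {lima} ∩ (A ∖ {lima}) = ∅, so x is NOT a limit point.
  x = mike: open {mike} ∋ x has {mike} ∩ (A ∖ {mike}) = ∅, so x is NOT a limit point.
  x = november: open {november} ∋ x has {november} ∩ (A ∖ {november}) = ∅, so x is NOT a limit point.
Collecting: A' = ∅.


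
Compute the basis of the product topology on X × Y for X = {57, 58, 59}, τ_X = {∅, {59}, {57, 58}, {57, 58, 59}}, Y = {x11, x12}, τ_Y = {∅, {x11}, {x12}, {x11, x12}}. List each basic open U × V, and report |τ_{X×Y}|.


Basis B = {∅ × ∅, {59} × {x11}, {59} × {x12}, {57, 58} × {x11}, {57, 58} × {x12}, {59} × {x11, x12}, {57, 58, 59} × {x11}, {57, 58, 59} × {x12}, {57, 58} × {x11, x12}, {57, 58, 59} × {x11, x12}}; |τ_{X×Y}| = 16.

Enumerate products U × V with U ∈ τ_X, V ∈ τ_Y (deduplicated):
  ∅ × ∅ = {} (∅)
  {59} × {x11} = {(59,x11)}
  {59} × {x12} = {(59,x12)}
  {57, 58} × {x11} = {(57,x11), (58,x11)}
  {57, 58} × {x12} = {(57,x12), (58,x12)}
  {59} × {x11, x12} = {(59,x11), (59,x12)}
  {57, 58, 59} × {x11} = {(57,x11), (58,x11), (59,x11)}
  {57, 58, 59} × {x12} = {(57,x12), (58,x12), (59,x12)}
  {57, 58} × {x11, x12} = {(57,x11), (57,x12), (58,x11), (58,x12)}
  {57, 58, 59} × {x11, x12} = {(57,x11), (57,x12), (58,x11), (58,x12), (59,x11), (59,x12)}
These 10 distinct sets form the basis B.
Close under arbitrary unions to get τ_{X×Y}; counting gives |τ_{X×Y}| = 16.


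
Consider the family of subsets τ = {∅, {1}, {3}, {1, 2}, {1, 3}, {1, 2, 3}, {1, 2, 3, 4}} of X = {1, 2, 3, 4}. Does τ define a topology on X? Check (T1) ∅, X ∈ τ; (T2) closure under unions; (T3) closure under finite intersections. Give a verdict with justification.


τ IS a topology on X.

Axiom (T1): ∅ ∈ τ? Yes; X ∈ τ? Yes.
Axiom (T2/T3): check pairwise unions and intersections of members of τ.
All pairwise intersections and unions checked — each lies in τ. Therefore τ satisfies (T1), (T2), (T3): it IS a topology on X.


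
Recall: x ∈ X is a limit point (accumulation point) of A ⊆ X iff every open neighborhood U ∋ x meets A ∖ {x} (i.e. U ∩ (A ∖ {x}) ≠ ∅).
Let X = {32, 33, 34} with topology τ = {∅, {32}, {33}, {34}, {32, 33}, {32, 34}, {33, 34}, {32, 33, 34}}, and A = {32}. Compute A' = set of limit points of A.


A' = ∅

For each x ∈ X, list the open sets U ∈ τ with x ∈ U, then check whether U ∩ (A ∖ {x}) ≠ ∅ for every such U.
  x = 32: open {32} ∋ x has {32} ∩ (A ∖ {32}) = ∅, so x is NOT a limit point.
  x = 33: open {33} ∋ x has {33} ∩ (A ∖ {33}) = ∅, so x is NOT a limit point.
  x = 34: open {34} ∋ x has {34} ∩ (A ∖ {34}) = ∅, so x is NOT a limit point.
Collecting: A' = ∅.


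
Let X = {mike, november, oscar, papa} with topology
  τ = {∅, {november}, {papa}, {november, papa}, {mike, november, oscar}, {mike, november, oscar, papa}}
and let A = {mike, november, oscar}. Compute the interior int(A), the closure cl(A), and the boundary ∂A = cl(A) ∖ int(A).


int(A) = {mike, november, oscar}, cl(A) = {mike, november, oscar}, ∂A = ∅.

Closed sets in (X, τ) are complements of opens:
  closed(X, τ) = {∅, {papa}, {mike, oscar}, {mike, november, oscar}, {mike, oscar, papa}, {mike, november, oscar, papa}}.
int(A) = ⋃ {U ∈ τ : U ⊆ A}. Opens contained in A: ∅, {november}, {mike, november, oscar}.
Taking the union of these: int(A) = {mike, november, oscar}.
cl(A) = ⋂ {C closed : A ⊆ C}. Closed sets containing A: {mike, november, oscar}, {mike, november, oscar, papa}.
Intersecting these: cl(A) = {mike, november, oscar}.
∂A = cl(A) ∖ int(A) = {mike, november, oscar} ∖ {mike, november, oscar} = ∅.


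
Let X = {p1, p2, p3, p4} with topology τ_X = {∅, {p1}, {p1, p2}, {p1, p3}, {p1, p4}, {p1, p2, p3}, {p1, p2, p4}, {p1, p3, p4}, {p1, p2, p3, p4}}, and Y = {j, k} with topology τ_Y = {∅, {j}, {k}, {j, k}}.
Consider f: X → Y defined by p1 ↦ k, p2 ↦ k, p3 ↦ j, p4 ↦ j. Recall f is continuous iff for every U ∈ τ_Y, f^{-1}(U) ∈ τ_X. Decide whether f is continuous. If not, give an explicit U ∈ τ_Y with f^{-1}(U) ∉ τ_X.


f is NOT continuous.

Compute f^{-1}(U) for each U ∈ τ_Y:
  U = ∅: f^{-1}(U) = ∅ ∈ τ_X ✓.
  U = {j}: f^{-1}(U) = {p3, p4} ∉ τ_X ✗.
  U = {k}: f^{-1}(U) = {p1, p2} ∈ τ_X ✓.
  U = {j, k}: f^{-1}(U) = {p1, p2, p3, p4} ∈ τ_X ✓.
Found U = {j} with f^{-1}(U) = {p3, p4} not in τ_X. Therefore f is NOT continuous.


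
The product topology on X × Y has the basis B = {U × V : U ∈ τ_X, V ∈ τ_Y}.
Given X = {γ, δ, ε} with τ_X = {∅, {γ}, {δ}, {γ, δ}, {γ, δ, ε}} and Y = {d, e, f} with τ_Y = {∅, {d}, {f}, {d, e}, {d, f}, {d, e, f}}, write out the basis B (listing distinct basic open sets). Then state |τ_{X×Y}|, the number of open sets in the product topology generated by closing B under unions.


Basis B = {∅ × ∅, {γ} × {d}, {γ} × {f}, {δ} × {d}, {δ} × {f}, {γ} × {d, e}, {γ} × {d, f}, {γ, δ} × {d}, {γ, δ} × {f}, {δ} × {d, e}, {δ} × {d, f}, {γ} × {d, e, f}, {γ, δ, ε} × {d}, {γ, δ, ε} × {f}, {δ} × {d, e, f}, {γ, δ} × {d, e}, {γ, δ} × {d, f}, {γ, δ} × {d, e, f}, {γ, δ, ε} × {d, e}, {γ, δ, ε} × {d, f}, {γ, δ, ε} × {d, e, f}}; |τ_{X×Y}| = 70.

Enumerate products U × V with U ∈ τ_X, V ∈ τ_Y (deduplicated):
  ∅ × ∅ = {} (∅)
  {γ} × {d} = {(γ,d)}
  {γ} × {f} = {(γ,f)}
  {δ} × {d} = {(δ,d)}
  {δ} × {f} = {(δ,f)}
  {γ} × {d, e} = {(γ,d), (γ,e)}
  {γ} × {d, f} = {(γ,d), (γ,f)}
  {γ, δ} × {d} = {(γ,d), (δ,d)}
  {γ, δ} × {f} = {(γ,f), (δ,f)}
  {δ} × {d, e} = {(δ,d), (δ,e)}
  {δ} × {d, f} = {(δ,d), (δ,f)}
  {γ} × {d, e, f} = {(γ,d), (γ,e), (γ,f)}
  {γ, δ, ε} × {d} = {(γ,d), (δ,d), (ε,d)}
  {γ, δ, ε} × {f} = {(γ,f), (δ,f), (ε,f)}
  {δ} × {d, e, f} = {(δ,d), (δ,e), (δ,f)}
  {γ, δ} × {d, e} = {(γ,d), (γ,e), (δ,d), (δ,e)}
  {γ, δ} × {d, f} = {(γ,d), (γ,f), (δ,d), (δ,f)}
  {γ, δ} × {d, e, f} = {(γ,d), (γ,e), (γ,f), (δ,d), (δ,e), (δ,f)}
  {γ, δ, ε} × {d, e} = {(γ,d), (γ,e), (δ,d), (δ,e), (ε,d), (ε,e)}
  {γ, δ, ε} × {d, f} = {(γ,d), (γ,f), (δ,d), (δ,f), (ε,d), (ε,f)}
  {γ, δ, ε} × {d, e, f} = {(γ,d), (γ,e), (γ,f), (δ,d), (δ,e), (δ,f), (ε,d), (ε,e), (ε,f)}
These 21 distinct sets form the basis B.
Close under arbitrary unions to get τ_{X×Y}; counting gives |τ_{X×Y}| = 70.


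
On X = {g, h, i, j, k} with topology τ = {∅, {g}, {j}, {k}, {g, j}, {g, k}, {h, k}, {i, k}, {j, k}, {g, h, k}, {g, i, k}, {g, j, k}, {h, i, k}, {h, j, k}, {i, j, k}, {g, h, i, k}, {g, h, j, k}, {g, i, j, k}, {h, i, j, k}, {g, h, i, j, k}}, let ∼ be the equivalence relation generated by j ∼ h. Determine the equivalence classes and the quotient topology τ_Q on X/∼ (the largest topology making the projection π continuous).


X/∼ = {[g], [h=j], [i], [k]}; |τ_Q| = 10.

Equivalence classes: [g], [h=j], [i], [k].
Quotient map π: X → X/∼ sends g ↦ [g], h ↦ [h=j], i ↦ [i], j ↦ [h=j], k ↦ [k].
For each subset V ⊆ X/∼, compute π^{-1}(V) ⊆ X and check whether π^{-1}(V) ∈ τ. V is open in τ_Q iff π^{-1}(V) ∈ τ.
  V = {}: π^{-1}(V) = ∅ ∈ τ ✓.
  V = {[g]}: π^{-1}(V) = {g} ∈ τ ✓.
  V = {[h=j]}: π^{-1}(V) = {h, j} ∉ τ ✗.
  V = {[g], [h=j]}: π^{-1}(V) = {g, h, j} ∉ τ ✗.
  V = {[i]}: π^{-1}(V) = {i} ∉ τ ✗.
  V = {[g], [i]}: π^{-1}(V) = {g, i} ∉ τ ✗.
  V = {[h=j], [i]}: π^{-1}(V) = {h, i, j} ∉ τ ✗.
  V = {[g], [h=j], [i]}: π^{-1}(V) = {g, h, i, j} ∉ τ ✗.
  V = {[k]}: π^{-1}(V) = {k} ∈ τ ✓.
  V = {[g], [k]}: π^{-1}(V) = {g, k} ∈ τ ✓.
  V = {[h=j], [k]}: π^{-1}(V) = {h, j, k} ∈ τ ✓.
  V = {[g], [h=j], [k]}: π^{-1}(V) = {g, h, j, k} ∈ τ ✓.
  V = {[i], [k]}: π^{-1}(V) = {i, k} ∈ τ ✓.
  V = {[g], [i], [k]}: π^{-1}(V) = {g, i, k} ∈ τ ✓.
  V = {[h=j], [i], [k]}: π^{-1}(V) = {h, i, j, k} ∈ τ ✓.
  V = {[g], [h=j], [i], [k]}: π^{-1}(V) = {g, h, i, j, k} ∈ τ ✓.
Open sets in the quotient: τ_Q = {{}, {[g]}, {[k]}, {[g], [k]}, {[h=j], [k]}, {[g], [h=j], [k]}, {[i], [k]}, {[g], [i], [k]}, {[h=j], [i], [k]}, {[g], [h=j], [i], [k]}} (10 elements).


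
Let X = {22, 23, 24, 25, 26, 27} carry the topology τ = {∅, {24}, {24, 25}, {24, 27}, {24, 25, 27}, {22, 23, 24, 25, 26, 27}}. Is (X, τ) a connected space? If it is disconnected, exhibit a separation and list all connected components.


(X, τ) is connected.

Find clopen sets (U ∈ τ with X ∖ U ∈ τ):
  U = ∅, X ∖ U = {22, 23, 24, 25, 26, 27} — both open, so U is clopen.
  U = {22, 23, 24, 25, 26, 27}, X ∖ U = ∅ — both open, so U is clopen.
Only trivial clopens (∅ and X) exist, so (X, τ) is connected.
Compute connected components by grouping points that agree on all clopens:
  component: {22, 23, 24, 25, 26, 27}


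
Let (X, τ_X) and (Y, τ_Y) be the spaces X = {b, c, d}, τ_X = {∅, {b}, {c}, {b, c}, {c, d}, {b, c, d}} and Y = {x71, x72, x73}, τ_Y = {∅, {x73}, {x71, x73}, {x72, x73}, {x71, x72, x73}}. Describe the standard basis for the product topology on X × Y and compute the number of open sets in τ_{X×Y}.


Basis B = {∅ × ∅, {b} × {x73}, {c} × {x73}, {b} × {x71, x73}, {b} × {x72, x73}, {b, c} × {x73}, {c} × {x71, x73}, {c} × {x72, x73}, {c, d} × {x73}, {b} × {x71, x72, x73}, {b, c, d} × {x73}, {c} × {x71, x72, x73}, {b, c} × {x71, x73}, {b, c} × {x72, x73}, {c, d} × {x71, x73}, {c, d} × {x72, x73}, {b, c} × {x71, x72, x73}, {b, c, d} × {x71, x73}, {b, c, d} × {x72, x73}, {c, d} × {x71, x72, x73}, {b, c, d} × {x71, x72, x73}}; |τ_{X×Y}| = 70.

Enumerate products U × V with U ∈ τ_X, V ∈ τ_Y (deduplicated):
  ∅ × ∅ = {} (∅)
  {b} × {x73} = {(b,x73)}
  {c} × {x73} = {(c,x73)}
  {b} × {x71, x73} = {(b,x71), (b,x73)}
  {b} × {x72, x73} = {(b,x72), (b,x73)}
  {b, c} × {x73} = {(b,x73), (c,x73)}
  {c} × {x71, x73} = {(c,x71), (c,x73)}
  {c} × {x72, x73} = {(c,x72), (c,x73)}
  {c, d} × {x73} = {(c,x73), (d,x73)}
  {b} × {x71, x72, x73} = {(b,x71), (b,x72), (b,x73)}
  {b, c, d} × {x73} = {(b,x73), (c,x73), (d,x73)}
  {c} × {x71, x72, x73} = {(c,x71), (c,x72), (c,x73)}
  {b, c} × {x71, x73} = {(b,x71), (b,x73), (c,x71), (c,x73)}
  {b, c} × {x72, x73} = {(b,x72), (b,x73), (c,x72), (c,x73)}
  {c, d} × {x71, x73} = {(c,x71), (c,x73), (d,x71), (d,x73)}
  {c, d} × {x72, x73} = {(c,x72), (c,x73), (d,x72), (d,x73)}
  {b, c} × {x71, x72, x73} = {(b,x71), (b,x72), (b,x73), (c,x71), (c,x72), (c,x73)}
  {b, c, d} × {x71, x73} = {(b,x71), (b,x73), (c,x71), (c,x73), (d,x71), (d,x73)}
  {b, c, d} × {x72, x73} = {(b,x72), (b,x73), (c,x72), (c,x73), (d,x72), (d,x73)}
  {c, d} × {x71, x72, x73} = {(c,x71), (c,x72), (c,x73), (d,x71), (d,x72), (d,x73)}
  {b, c, d} × {x71, x72, x73} = {(b,x71), (b,x72), (b,x73), (c,x71), (c,x72), (c,x73), (d,x71), (d,x72), (d,x73)}
These 21 distinct sets form the basis B.
Close under arbitrary unions to get τ_{X×Y}; counting gives |τ_{X×Y}| = 70.


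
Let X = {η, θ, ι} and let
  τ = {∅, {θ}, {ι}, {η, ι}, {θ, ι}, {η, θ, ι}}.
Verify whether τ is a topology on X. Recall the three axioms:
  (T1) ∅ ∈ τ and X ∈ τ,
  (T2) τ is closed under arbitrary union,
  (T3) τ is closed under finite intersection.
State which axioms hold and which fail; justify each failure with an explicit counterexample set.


τ IS a topology on X.

Axiom (T1): ∅ ∈ τ? Yes; X ∈ τ? Yes.
Axiom (T2/T3): check pairwise unions and intersections of members of τ.
All pairwise intersections and unions checked — each lies in τ. Therefore τ satisfies (T1), (T2), (T3): it IS a topology on X.


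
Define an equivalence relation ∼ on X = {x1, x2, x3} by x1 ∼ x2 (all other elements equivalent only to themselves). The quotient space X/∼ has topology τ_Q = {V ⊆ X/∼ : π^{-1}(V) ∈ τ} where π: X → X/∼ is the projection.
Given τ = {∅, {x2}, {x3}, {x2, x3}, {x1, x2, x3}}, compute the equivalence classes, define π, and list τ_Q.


X/∼ = {[x1=x2], [x3]}; |τ_Q| = 3.

Equivalence classes: [x1=x2], [x3].
Quotient map π: X → X/∼ sends x1 ↦ [x1=x2], x2 ↦ [x1=x2], x3 ↦ [x3].
For each subset V ⊆ X/∼, compute π^{-1}(V) ⊆ X and check whether π^{-1}(V) ∈ τ. V is open in τ_Q iff π^{-1}(V) ∈ τ.
  V = {}: π^{-1}(V) = ∅ ∈ τ ✓.
  V = {[x1=x2]}: π^{-1}(V) = {x1, x2} ∉ τ ✗.
  V = {[x3]}: π^{-1}(V) = {x3} ∈ τ ✓.
  V = {[x1=x2], [x3]}: π^{-1}(V) = {x1, x2, x3} ∈ τ ✓.
Open sets in the quotient: τ_Q = {{}, {[x3]}, {[x1=x2], [x3]}} (3 elements).


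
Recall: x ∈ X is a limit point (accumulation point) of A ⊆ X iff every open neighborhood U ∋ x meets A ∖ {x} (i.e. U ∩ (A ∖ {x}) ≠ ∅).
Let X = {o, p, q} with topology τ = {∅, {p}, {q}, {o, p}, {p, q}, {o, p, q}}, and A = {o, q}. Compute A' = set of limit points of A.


A' = ∅

For each x ∈ X, list the open sets U ∈ τ with x ∈ U, then check whether U ∩ (A ∖ {x}) ≠ ∅ for every such U.
  x = o: open {o, p} ∋ x has {o, p} ∩ (A ∖ {o}) = ∅, so x is NOT a limit point.
  x = p: open {p} ∋ x has {p} ∩ (A ∖ {p}) = ∅, so x is NOT a limit point.
  x = q: open {q} ∋ x has {q} ∩ (A ∖ {q}) = ∅, so x is NOT a limit point.
Collecting: A' = ∅.


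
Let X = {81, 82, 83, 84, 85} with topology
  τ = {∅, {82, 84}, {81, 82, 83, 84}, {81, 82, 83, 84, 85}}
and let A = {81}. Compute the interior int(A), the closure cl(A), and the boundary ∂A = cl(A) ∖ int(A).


int(A) = ∅, cl(A) = {81, 83, 85}, ∂A = {81, 83, 85}.

Closed sets in (X, τ) are complements of opens:
  closed(X, τ) = {∅, {85}, {81, 83, 85}, {81, 82, 83, 84, 85}}.
int(A) = ⋃ {U ∈ τ : U ⊆ A}. Opens contained in A: ∅.
Taking the union of these: int(A) = ∅.
cl(A) = ⋂ {C closed : A ⊆ C}. Closed sets containing A: {81, 83, 85}, {81, 82, 83, 84, 85}.
Intersecting these: cl(A) = {81, 83, 85}.
∂A = cl(A) ∖ int(A) = {81, 83, 85} ∖ ∅ = {81, 83, 85}.


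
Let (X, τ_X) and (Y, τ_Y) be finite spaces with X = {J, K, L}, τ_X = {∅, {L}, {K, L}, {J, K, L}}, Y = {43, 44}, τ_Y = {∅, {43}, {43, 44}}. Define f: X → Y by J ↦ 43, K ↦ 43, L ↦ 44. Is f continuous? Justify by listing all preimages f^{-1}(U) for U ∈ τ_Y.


f is NOT continuous.

Compute f^{-1}(U) for each U ∈ τ_Y:
  U = ∅: f^{-1}(U) = ∅ ∈ τ_X ✓.
  U = {43}: f^{-1}(U) = {J, K} ∉ τ_X ✗.
  U = {43, 44}: f^{-1}(U) = {J, K, L} ∈ τ_X ✓.
Found U = {43} with f^{-1}(U) = {J, K} not in τ_X. Therefore f is NOT continuous.


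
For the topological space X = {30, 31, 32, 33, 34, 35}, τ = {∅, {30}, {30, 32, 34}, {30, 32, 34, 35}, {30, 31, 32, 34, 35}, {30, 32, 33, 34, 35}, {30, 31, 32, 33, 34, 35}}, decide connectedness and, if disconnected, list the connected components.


(X, τ) is connected.

Find clopen sets (U ∈ τ with X ∖ U ∈ τ):
  U = ∅, X ∖ U = {30, 31, 32, 33, 34, 35} — both open, so U is clopen.
  U = {30, 31, 32, 33, 34, 35}, X ∖ U = ∅ — both open, so U is clopen.
Only trivial clopens (∅ and X) exist, so (X, τ) is connected.
Compute connected components by grouping points that agree on all clopens:
  component: {30, 31, 32, 33, 34, 35}


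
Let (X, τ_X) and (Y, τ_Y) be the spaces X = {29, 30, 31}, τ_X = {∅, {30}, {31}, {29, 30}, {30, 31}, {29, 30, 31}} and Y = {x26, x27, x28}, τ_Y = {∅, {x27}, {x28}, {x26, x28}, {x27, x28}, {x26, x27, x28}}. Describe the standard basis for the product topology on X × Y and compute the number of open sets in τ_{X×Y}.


Basis B = {∅ × ∅, {30} × {x27}, {30} × {x28}, {31} × {x27}, {31} × {x28}, {29, 30} × {x27}, {29, 30} × {x28}, {30} × {x26, x28}, {30} × {x27, x28}, {30, 31} × {x27}, {30, 31} × {x28}, {31} × {x26, x28}, {31} × {x27, x28}, {29, 30, 31} × {x27}, {29, 30, 31} × {x28}, {30} × {x26, x27, x28}, {31} × {x26, x27, x28}, {29, 30} × {x26, x28}, {29, 30} × {x27, x28}, {30, 31} × {x26, x28}, {30, 31} × {x27, x28}, {29, 30} × {x26, x27, x28}, {29, 30, 31} × {x26, x28}, {29, 30, 31} × {x27, x28}, {30, 31} × {x26, x27, x28}, {29, 30, 31} × {x26, x27, x28}}; |τ_{X×Y}| = 108.

Enumerate products U × V with U ∈ τ_X, V ∈ τ_Y (deduplicated):
  ∅ × ∅ = {} (∅)
  {30} × {x27} = {(30,x27)}
  {30} × {x28} = {(30,x28)}
  {31} × {x27} = {(31,x27)}
  {31} × {x28} = {(31,x28)}
  {29, 30} × {x27} = {(29,x27), (30,x27)}
  {29, 30} × {x28} = {(29,x28), (30,x28)}
  {30} × {x26, x28} = {(30,x26), (30,x28)}
  {30} × {x27, x28} = {(30,x27), (30,x28)}
  {30, 31} × {x27} = {(30,x27), (31,x27)}
  {30, 31} × {x28} = {(30,x28), (31,x28)}
  {31} × {x26, x28} = {(31,x26), (31,x28)}
  {31} × {x27, x28} = {(31,x27), (31,x28)}
  {29, 30, 31} × {x27} = {(29,x27), (30,x27), (31,x27)}
  {29, 30, 31} × {x28} = {(29,x28), (30,x28), (31,x28)}
  {30} × {x26, x27, x28} = {(30,x26), (30,x27), (30,x28)}
  {31} × {x26, x27, x28} = {(31,x26), (31,x27), (31,x28)}
  {29, 30} × {x26, x28} = {(29,x26), (29,x28), (30,x26), (30,x28)}
  {29, 30} × {x27, x28} = {(29,x27), (29,x28), (30,x27), (30,x28)}
  {30, 31} × {x26, x28} = {(30,x26), (30,x28), (31,x26), (31,x28)}
  {30, 31} × {x27, x28} = {(30,x27), (30,x28), (31,x27), (31,x28)}
  {29, 30} × {x26, x27, x28} = {(29,x26), (29,x27), (29,x28), (30,x26), (30,x27), (30,x28)}
  {29, 30, 31} × {x26, x28} = {(29,x26), (29,x28), (30,x26), (30,x28), (31,x26), (31,x28)}
  {29, 30, 31} × {x27, x28} = {(29,x27), (29,x28), (30,x27), (30,x28), (31,x27), (31,x28)}
  {30, 31} × {x26, x27, x28} = {(30,x26), (30,x27), (30,x28), (31,x26), (31,x27), (31,x28)}
  {29, 30, 31} × {x26, x27, x28} = {(29,x26), (29,x27), (29,x28), (30,x26), (30,x27), (30,x28), (31,x26), (31,x27), (31,x28)}
These 26 distinct sets form the basis B.
Close under arbitrary unions to get τ_{X×Y}; counting gives |τ_{X×Y}| = 108.


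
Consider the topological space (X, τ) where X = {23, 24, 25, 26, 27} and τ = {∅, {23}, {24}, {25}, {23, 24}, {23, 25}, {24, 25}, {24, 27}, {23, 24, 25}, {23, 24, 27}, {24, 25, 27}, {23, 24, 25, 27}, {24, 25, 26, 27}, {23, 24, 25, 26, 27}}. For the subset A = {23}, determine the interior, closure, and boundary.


int(A) = {23}, cl(A) = {23}, ∂A = ∅.

Closed sets in (X, τ) are complements of opens:
  closed(X, τ) = {∅, {23}, {26}, {23, 26}, {25, 26}, {26, 27}, {23, 25, 26}, {23, 26, 27}, {24, 26, 27}, {25, 26, 27}, {23, 24, 26, 27}, {23, 25, 26, 27}, {24, 25, 26, 27}, {23, 24, 25, 26, 27}}.
int(A) = ⋃ {U ∈ τ : U ⊆ A}. Opens contained in A: ∅, {23}.
Taking the union of these: int(A) = {23}.
cl(A) = ⋂ {C closed : A ⊆ C}. Closed sets containing A: {23}, {23, 26}, {23, 25, 26}, {23, 26, 27}, {23, 24, 26, 27}, {23, 25, 26, 27}, {23, 24, 25, 26, 27}.
Intersecting these: cl(A) = {23}.
∂A = cl(A) ∖ int(A) = {23} ∖ {23} = ∅.


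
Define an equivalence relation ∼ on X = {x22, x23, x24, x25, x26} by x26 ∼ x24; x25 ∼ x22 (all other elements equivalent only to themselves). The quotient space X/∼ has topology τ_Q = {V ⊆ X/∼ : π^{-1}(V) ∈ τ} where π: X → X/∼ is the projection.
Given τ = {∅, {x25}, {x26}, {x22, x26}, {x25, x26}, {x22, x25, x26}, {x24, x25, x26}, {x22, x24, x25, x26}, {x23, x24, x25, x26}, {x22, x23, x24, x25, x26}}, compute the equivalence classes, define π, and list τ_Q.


X/∼ = {[x22=x25], [x23], [x24=x26]}; |τ_Q| = 3.

Equivalence classes: [x22=x25], [x23], [x24=x26].
Quotient map π: X → X/∼ sends x22 ↦ [x22=x25], x23 ↦ [x23], x24 ↦ [x24=x26], x25 ↦ [x22=x25], x26 ↦ [x24=x26].
For each subset V ⊆ X/∼, compute π^{-1}(V) ⊆ X and check whether π^{-1}(V) ∈ τ. V is open in τ_Q iff π^{-1}(V) ∈ τ.
  V = {}: π^{-1}(V) = ∅ ∈ τ ✓.
  V = {[x22=x25]}: π^{-1}(V) = {x22, x25} ∉ τ ✗.
  V = {[x23]}: π^{-1}(V) = {x23} ∉ τ ✗.
  V = {[x22=x25], [x23]}: π^{-1}(V) = {x22, x23, x25} ∉ τ ✗.
  V = {[x24=x26]}: π^{-1}(V) = {x24, x26} ∉ τ ✗.
  V = {[x22=x25], [x24=x26]}: π^{-1}(V) = {x22, x24, x25, x26} ∈ τ ✓.
  V = {[x23], [x24=x26]}: π^{-1}(V) = {x23, x24, x26} ∉ τ ✗.
  V = {[x22=x25], [x23], [x24=x26]}: π^{-1}(V) = {x22, x23, x24, x25, x26} ∈ τ ✓.
Open sets in the quotient: τ_Q = {{}, {[x22=x25], [x24=x26]}, {[x22=x25], [x23], [x24=x26]}} (3 elements).


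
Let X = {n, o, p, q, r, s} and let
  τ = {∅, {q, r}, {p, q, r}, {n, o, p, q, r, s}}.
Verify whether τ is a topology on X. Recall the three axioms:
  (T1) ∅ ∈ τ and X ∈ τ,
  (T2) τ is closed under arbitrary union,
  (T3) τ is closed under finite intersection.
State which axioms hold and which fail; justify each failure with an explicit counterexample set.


τ IS a topology on X.

Axiom (T1): ∅ ∈ τ? Yes; X ∈ τ? Yes.
Axiom (T2/T3): check pairwise unions and intersections of members of τ.
All pairwise intersections and unions checked — each lies in τ. Therefore τ satisfies (T1), (T2), (T3): it IS a topology on X.


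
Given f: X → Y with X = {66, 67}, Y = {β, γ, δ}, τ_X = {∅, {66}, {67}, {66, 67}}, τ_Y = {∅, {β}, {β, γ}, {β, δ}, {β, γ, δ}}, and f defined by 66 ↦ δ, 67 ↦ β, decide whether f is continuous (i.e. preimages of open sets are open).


f IS continuous.

Compute f^{-1}(U) for each U ∈ τ_Y:
  U = ∅: f^{-1}(U) = ∅ ∈ τ_X ✓.
  U = {β}: f^{-1}(U) = {67} ∈ τ_X ✓.
  U = {β, γ}: f^{-1}(U) = {67} ∈ τ_X ✓.
  U = {β, δ}: f^{-1}(U) = {66, 67} ∈ τ_X ✓.
  U = {β, γ, δ}: f^{-1}(U) = {66, 67} ∈ τ_X ✓.
Every preimage lies in τ_X, so f IS continuous.


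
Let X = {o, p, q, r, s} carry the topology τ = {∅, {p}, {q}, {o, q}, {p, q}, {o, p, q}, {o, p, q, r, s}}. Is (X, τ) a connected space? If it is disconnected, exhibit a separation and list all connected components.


(X, τ) is connected.

Find clopen sets (U ∈ τ with X ∖ U ∈ τ):
  U = ∅, X ∖ U = {o, p, q, r, s} — both open, so U is clopen.
  U = {o, p, q, r, s}, X ∖ U = ∅ — both open, so U is clopen.
Only trivial clopens (∅ and X) exist, so (X, τ) is connected.
Compute connected components by grouping points that agree on all clopens:
  component: {o, p, q, r, s}


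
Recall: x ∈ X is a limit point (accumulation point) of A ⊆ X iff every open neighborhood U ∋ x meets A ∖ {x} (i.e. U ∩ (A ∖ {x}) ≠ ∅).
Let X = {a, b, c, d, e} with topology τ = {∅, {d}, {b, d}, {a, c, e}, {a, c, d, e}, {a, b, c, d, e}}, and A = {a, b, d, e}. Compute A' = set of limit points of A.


A' = {a, b, c, e}

For each x ∈ X, list the open sets U ∈ τ with x ∈ U, then check whether U ∩ (A ∖ {x}) ≠ ∅ for every such U.
  x = a: opens ∋ x are {a, c, e}, {a, c, d, e}, {a, b, c, d, e}; each meets A ∖ {a}, so x IS a limit point.
  x = b: opens ∋ x are {b, d}, {a, b, c, d, e}; each meets A ∖ {b}, so x IS a limit point.
  x = c: opens ∋ x are {a, c, e}, {a, c, d, e}, {a, b, c, d, e}; each meets A ∖ {c}, so x IS a limit point.
  x = d: open {d} ∋ x has {d} ∩ (A ∖ {d}) = ∅, so x is NOT a limit point.
  x = e: opens ∋ x are {a, c, e}, {a, c, d, e}, {a, b, c, d, e}; each meets A ∖ {e}, so x IS a limit point.
Collecting: A' = {a, b, c, e}.


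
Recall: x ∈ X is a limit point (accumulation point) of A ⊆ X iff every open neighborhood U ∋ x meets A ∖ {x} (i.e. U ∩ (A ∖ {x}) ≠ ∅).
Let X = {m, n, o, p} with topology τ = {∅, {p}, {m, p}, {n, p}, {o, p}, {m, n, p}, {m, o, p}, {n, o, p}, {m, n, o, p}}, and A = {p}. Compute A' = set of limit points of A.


A' = {m, n, o}

For each x ∈ X, list the open sets U ∈ τ with x ∈ U, then check whether U ∩ (A ∖ {x}) ≠ ∅ for every such U.
  x = m: opens ∋ x are {m, p}, {m, n, p}, {m, o, p}, {m, n, o, p}; each meets A ∖ {m}, so x IS a limit point.
  x = n: opens ∋ x are {n, p}, {m, n, p}, {n, o, p}, {m, n, o, p}; each meets A ∖ {n}, so x IS a limit point.
  x = o: opens ∋ x are {o, p}, {m, o, p}, {n, o, p}, {m, n, o, p}; each meets A ∖ {o}, so x IS a limit point.
  x = p: open {p} ∋ x has {p} ∩ (A ∖ {p}) = ∅, so x is NOT a limit point.
Collecting: A' = {m, n, o}.


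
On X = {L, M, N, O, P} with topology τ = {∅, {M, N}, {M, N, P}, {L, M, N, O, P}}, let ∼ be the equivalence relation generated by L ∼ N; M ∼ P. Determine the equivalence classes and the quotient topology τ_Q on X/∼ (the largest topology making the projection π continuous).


X/∼ = {[L=N], [M=P], [O]}; |τ_Q| = 2.

Equivalence classes: [L=N], [M=P], [O].
Quotient map π: X → X/∼ sends L ↦ [L=N], M ↦ [M=P], N ↦ [L=N], O ↦ [O], P ↦ [M=P].
For each subset V ⊆ X/∼, compute π^{-1}(V) ⊆ X and check whether π^{-1}(V) ∈ τ. V is open in τ_Q iff π^{-1}(V) ∈ τ.
  V = {}: π^{-1}(V) = ∅ ∈ τ ✓.
  V = {[L=N]}: π^{-1}(V) = {L, N} ∉ τ ✗.
  V = {[M=P]}: π^{-1}(V) = {M, P} ∉ τ ✗.
  V = {[L=N], [M=P]}: π^{-1}(V) = {L, M, N, P} ∉ τ ✗.
  V = {[O]}: π^{-1}(V) = {O} ∉ τ ✗.
  V = {[L=N], [O]}: π^{-1}(V) = {L, N, O} ∉ τ ✗.
  V = {[M=P], [O]}: π^{-1}(V) = {M, O, P} ∉ τ ✗.
  V = {[L=N], [M=P], [O]}: π^{-1}(V) = {L, M, N, O, P} ∈ τ ✓.
Open sets in the quotient: τ_Q = {{}, {[L=N], [M=P], [O]}} (2 elements).


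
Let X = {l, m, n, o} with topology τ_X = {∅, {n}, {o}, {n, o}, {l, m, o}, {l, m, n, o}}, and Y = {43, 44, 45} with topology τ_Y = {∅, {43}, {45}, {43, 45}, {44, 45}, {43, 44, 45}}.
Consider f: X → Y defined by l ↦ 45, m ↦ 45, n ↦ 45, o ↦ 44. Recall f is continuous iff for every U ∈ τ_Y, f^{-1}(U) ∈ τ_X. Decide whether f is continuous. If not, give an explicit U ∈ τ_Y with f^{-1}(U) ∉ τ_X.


f is NOT continuous.

Compute f^{-1}(U) for each U ∈ τ_Y:
  U = ∅: f^{-1}(U) = ∅ ∈ τ_X ✓.
  U = {43}: f^{-1}(U) = ∅ ∈ τ_X ✓.
  U = {45}: f^{-1}(U) = {l, m, n} ∉ τ_X ✗.
  U = {43, 45}: f^{-1}(U) = {l, m, n} ∉ τ_X ✗.
  U = {44, 45}: f^{-1}(U) = {l, m, n, o} ∈ τ_X ✓.
  U = {43, 44, 45}: f^{-1}(U) = {l, m, n, o} ∈ τ_X ✓.
Found U = {45} with f^{-1}(U) = {l, m, n} not in τ_X. Therefore f is NOT continuous.


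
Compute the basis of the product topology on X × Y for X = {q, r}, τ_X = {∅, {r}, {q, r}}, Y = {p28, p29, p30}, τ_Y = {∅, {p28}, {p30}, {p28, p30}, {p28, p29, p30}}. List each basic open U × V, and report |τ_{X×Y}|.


Basis B = {∅ × ∅, {r} × {p28}, {r} × {p30}, {q, r} × {p28}, {q, r} × {p30}, {r} × {p28, p30}, {r} × {p28, p29, p30}, {q, r} × {p28, p30}, {q, r} × {p28, p29, p30}}; |τ_{X×Y}| = 14.

Enumerate products U × V with U ∈ τ_X, V ∈ τ_Y (deduplicated):
  ∅ × ∅ = {} (∅)
  {r} × {p28} = {(r,p28)}
  {r} × {p30} = {(r,p30)}
  {q, r} × {p28} = {(q,p28), (r,p28)}
  {q, r} × {p30} = {(q,p30), (r,p30)}
  {r} × {p28, p30} = {(r,p28), (r,p30)}
  {r} × {p28, p29, p30} = {(r,p28), (r,p29), (r,p30)}
  {q, r} × {p28, p30} = {(q,p28), (q,p30), (r,p28), (r,p30)}
  {q, r} × {p28, p29, p30} = {(q,p28), (q,p29), (q,p30), (r,p28), (r,p29), (r,p30)}
These 9 distinct sets form the basis B.
Close under arbitrary unions to get τ_{X×Y}; counting gives |τ_{X×Y}| = 14.


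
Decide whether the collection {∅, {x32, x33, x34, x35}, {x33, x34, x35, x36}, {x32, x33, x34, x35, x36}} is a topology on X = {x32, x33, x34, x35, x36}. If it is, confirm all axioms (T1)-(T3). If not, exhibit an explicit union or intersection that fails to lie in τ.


τ is NOT a topology on X.

Axiom (T1): ∅ ∈ τ? Yes; X ∈ τ? Yes.
Axiom (T2/T3): check pairwise unions and intersections of members of τ.
Counterexample for (T3): {x32, x33, x34, x35} ∩ {x33, x34, x35, x36} = {x33, x34, x35} ∉ τ. Therefore τ is NOT a topology.


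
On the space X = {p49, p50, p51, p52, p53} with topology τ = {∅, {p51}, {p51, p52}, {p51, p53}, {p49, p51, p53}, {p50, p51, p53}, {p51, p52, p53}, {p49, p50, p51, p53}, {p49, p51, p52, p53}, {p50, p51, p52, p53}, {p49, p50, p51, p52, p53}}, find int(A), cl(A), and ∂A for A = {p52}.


int(A) = ∅, cl(A) = {p52}, ∂A = {p52}.

Closed sets in (X, τ) are complements of opens:
  closed(X, τ) = {∅, {p49}, {p50}, {p52}, {p49, p50}, {p49, p52}, {p50, p52}, {p49, p50, p52}, {p49, p50, p53}, {p49, p50, p52, p53}, {p49, p50, p51, p52, p53}}.
int(A) = ⋃ {U ∈ τ : U ⊆ A}. Opens contained in A: ∅.
Taking the union of these: int(A) = ∅.
cl(A) = ⋂ {C closed : A ⊆ C}. Closed sets containing A: {p52}, {p49, p52}, {p50, p52}, {p49, p50, p52}, {p49, p50, p52, p53}, {p49, p50, p51, p52, p53}.
Intersecting these: cl(A) = {p52}.
∂A = cl(A) ∖ int(A) = {p52} ∖ ∅ = {p52}.


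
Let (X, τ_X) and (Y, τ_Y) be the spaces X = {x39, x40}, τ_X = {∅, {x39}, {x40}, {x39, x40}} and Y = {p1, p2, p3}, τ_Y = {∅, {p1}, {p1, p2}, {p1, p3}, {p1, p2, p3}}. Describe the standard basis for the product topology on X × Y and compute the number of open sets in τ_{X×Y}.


Basis B = {∅ × ∅, {x39} × {p1}, {x40} × {p1}, {x39} × {p1, p2}, {x39} × {p1, p3}, {x39, x40} × {p1}, {x40} × {p1, p2}, {x40} × {p1, p3}, {x39} × {p1, p2, p3}, {x40} × {p1, p2, p3}, {x39, x40} × {p1, p2}, {x39, x40} × {p1, p3}, {x39, x40} × {p1, p2, p3}}; |τ_{X×Y}| = 25.

Enumerate products U × V with U ∈ τ_X, V ∈ τ_Y (deduplicated):
  ∅ × ∅ = {} (∅)
  {x39} × {p1} = {(x39,p1)}
  {x40} × {p1} = {(x40,p1)}
  {x39} × {p1, p2} = {(x39,p1), (x39,p2)}
  {x39} × {p1, p3} = {(x39,p1), (x39,p3)}
  {x39, x40} × {p1} = {(x39,p1), (x40,p1)}
  {x40} × {p1, p2} = {(x40,p1), (x40,p2)}
  {x40} × {p1, p3} = {(x40,p1), (x40,p3)}
  {x39} × {p1, p2, p3} = {(x39,p1), (x39,p2), (x39,p3)}
  {x40} × {p1, p2, p3} = {(x40,p1), (x40,p2), (x40,p3)}
  {x39, x40} × {p1, p2} = {(x39,p1), (x39,p2), (x40,p1), (x40,p2)}
  {x39, x40} × {p1, p3} = {(x39,p1), (x39,p3), (x40,p1), (x40,p3)}
  {x39, x40} × {p1, p2, p3} = {(x39,p1), (x39,p2), (x39,p3), (x40,p1), (x40,p2), (x40,p3)}
These 13 distinct sets form the basis B.
Close under arbitrary unions to get τ_{X×Y}; counting gives |τ_{X×Y}| = 25.


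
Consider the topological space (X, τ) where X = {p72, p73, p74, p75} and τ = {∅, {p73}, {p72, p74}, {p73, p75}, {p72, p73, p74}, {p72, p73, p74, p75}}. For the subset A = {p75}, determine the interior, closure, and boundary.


int(A) = ∅, cl(A) = {p75}, ∂A = {p75}.

Closed sets in (X, τ) are complements of opens:
  closed(X, τ) = {∅, {p75}, {p72, p74}, {p73, p75}, {p72, p74, p75}, {p72, p73, p74, p75}}.
int(A) = ⋃ {U ∈ τ : U ⊆ A}. Opens contained in A: ∅.
Taking the union of these: int(A) = ∅.
cl(A) = ⋂ {C closed : A ⊆ C}. Closed sets containing A: {p75}, {p73, p75}, {p72, p74, p75}, {p72, p73, p74, p75}.
Intersecting these: cl(A) = {p75}.
∂A = cl(A) ∖ int(A) = {p75} ∖ ∅ = {p75}.
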